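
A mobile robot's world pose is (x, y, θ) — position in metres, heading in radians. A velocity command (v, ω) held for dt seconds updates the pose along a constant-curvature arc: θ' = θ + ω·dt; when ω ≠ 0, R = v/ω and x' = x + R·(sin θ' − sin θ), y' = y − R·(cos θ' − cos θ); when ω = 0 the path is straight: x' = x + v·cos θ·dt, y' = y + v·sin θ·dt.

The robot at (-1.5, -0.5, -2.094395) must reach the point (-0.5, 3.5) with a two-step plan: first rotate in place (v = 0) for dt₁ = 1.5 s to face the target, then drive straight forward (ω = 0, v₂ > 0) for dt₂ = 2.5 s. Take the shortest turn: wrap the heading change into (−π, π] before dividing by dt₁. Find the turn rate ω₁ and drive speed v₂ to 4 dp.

ω₁ = -1.9086, v₂ = 1.6492

heading to target = atan2(3.5−-0.5, -0.5−-1.5) = 1.3258
Δθ = wrap(1.3258 − -2.0944) = -2.8630; ω₁ = Δθ/dt₁ = -1.9086
distance = √((-0.5−-1.5)² + (3.5−-0.5)²) = 4.1231; v₂ = distance/dt₂ = 1.6492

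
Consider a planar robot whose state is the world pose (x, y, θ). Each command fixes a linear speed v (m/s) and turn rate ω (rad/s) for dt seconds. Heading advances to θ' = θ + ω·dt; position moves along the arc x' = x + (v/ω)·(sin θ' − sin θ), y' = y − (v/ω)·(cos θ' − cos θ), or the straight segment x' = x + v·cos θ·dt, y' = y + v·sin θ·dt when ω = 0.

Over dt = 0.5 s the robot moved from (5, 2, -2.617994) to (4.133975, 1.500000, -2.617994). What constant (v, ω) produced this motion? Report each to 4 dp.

Δθ = -2.617994 − -2.617994 = 0.000000
ω = Δθ/dt = 0.000000/0.5 = 0.0000
ω = 0 → v = (Δx·cos θ + Δy·sin θ)/dt = 2.0000

v = 2.0000, ω = 0.0000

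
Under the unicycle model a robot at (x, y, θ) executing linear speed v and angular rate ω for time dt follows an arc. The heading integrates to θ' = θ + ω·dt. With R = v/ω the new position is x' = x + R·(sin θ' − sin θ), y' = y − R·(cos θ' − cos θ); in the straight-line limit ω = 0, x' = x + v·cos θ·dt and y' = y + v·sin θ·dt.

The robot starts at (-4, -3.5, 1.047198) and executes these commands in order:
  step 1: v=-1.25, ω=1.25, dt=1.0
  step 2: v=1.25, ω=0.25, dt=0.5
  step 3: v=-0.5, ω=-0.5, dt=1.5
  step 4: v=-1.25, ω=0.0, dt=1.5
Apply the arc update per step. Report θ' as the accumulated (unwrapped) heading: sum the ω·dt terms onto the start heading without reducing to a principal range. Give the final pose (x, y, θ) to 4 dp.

(-3.7990, -6.7404, 1.6722)

step 1: θ'=2.2972 (R=-1.0000) → pose (-3.8815, -4.6642, 2.2972)
step 2: θ'=2.4222 (R=5.0000) → pose (-4.3247, -4.2241, 2.4222)
step 3: θ'=1.6722 (R=1.0000) → pose (-3.9888, -4.8751, 1.6722)
step 4: θ'=1.6722 (straight) → pose (-3.7990, -6.7404, 1.6722)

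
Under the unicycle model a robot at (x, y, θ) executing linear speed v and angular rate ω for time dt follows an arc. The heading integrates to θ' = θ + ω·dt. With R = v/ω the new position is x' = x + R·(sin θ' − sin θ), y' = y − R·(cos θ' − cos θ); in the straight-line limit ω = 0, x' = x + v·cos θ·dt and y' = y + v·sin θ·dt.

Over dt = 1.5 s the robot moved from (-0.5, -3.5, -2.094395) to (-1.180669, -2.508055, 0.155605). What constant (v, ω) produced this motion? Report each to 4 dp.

v = -1.0000, ω = 1.5000

Δθ = 0.155605 − -2.094395 = 2.250000
ω = Δθ/dt = 2.250000/1.5 = 1.5000
R = −Δy/(cos θ' − cos θ) = -0.6667
v = R·ω = -0.6667·1.5000 = -1.0000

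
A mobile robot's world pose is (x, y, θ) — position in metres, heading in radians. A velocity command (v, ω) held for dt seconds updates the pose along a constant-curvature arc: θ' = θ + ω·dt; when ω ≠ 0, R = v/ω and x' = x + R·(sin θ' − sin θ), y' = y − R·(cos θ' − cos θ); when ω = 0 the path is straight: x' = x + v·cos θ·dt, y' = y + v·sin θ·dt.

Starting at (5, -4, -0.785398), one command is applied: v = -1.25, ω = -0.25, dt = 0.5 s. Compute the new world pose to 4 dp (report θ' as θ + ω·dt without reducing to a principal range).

θ' = -0.7854 + -0.25·0.5 = -0.9104
R = v/ω = -1.25/-0.25 = 5.0000
x' = 5 + 5.0000·(sin -0.9104 − sin -0.7854) = 4.5868
y' = -4 − 5.0000·(cos -0.9104 − cos -0.7854) = -3.5316

(4.5868, -3.5316, -0.9104)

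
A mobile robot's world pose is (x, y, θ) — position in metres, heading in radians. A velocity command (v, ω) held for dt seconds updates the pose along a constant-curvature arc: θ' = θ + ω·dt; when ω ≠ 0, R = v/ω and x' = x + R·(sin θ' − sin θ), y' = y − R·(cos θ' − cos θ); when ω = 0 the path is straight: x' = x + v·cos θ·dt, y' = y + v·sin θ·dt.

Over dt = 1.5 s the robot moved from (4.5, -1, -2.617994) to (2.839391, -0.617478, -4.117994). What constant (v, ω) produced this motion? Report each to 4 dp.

v = 1.2500, ω = -1.0000

Δθ = -4.117994 − -2.617994 = -1.500000
ω = Δθ/dt = -1.500000/1.5 = -1.0000
R = Δx/(sin θ' − sin θ) = -1.2500
v = R·ω = -1.2500·-1.0000 = 1.2500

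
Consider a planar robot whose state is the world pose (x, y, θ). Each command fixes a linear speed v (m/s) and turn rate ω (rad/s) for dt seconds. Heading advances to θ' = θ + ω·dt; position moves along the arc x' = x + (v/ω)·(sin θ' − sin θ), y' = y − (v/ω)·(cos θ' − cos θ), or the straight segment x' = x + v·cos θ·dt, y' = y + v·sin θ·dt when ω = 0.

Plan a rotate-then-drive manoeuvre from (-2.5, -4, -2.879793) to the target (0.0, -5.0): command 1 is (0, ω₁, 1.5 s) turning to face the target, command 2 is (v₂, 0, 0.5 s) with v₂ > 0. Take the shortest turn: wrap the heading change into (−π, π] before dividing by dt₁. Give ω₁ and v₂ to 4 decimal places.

ω₁ = 1.6662, v₂ = 5.3852

heading to target = atan2(-5−-4, 0−-2.5) = -0.3805
Δθ = wrap(-0.3805 − -2.8798) = 2.4993; ω₁ = Δθ/dt₁ = 1.6662
distance = √((0−-2.5)² + (-5−-4)²) = 2.6926; v₂ = distance/dt₂ = 5.3852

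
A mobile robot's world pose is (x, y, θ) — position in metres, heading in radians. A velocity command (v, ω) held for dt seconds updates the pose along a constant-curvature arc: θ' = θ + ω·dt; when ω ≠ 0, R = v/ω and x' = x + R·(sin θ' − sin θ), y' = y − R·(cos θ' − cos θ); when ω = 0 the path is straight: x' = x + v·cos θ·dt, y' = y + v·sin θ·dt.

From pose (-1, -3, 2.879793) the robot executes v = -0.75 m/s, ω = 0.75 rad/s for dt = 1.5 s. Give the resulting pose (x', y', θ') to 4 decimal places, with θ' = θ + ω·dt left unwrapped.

θ' = 2.8798 + 0.75·1.5 = 4.0048
R = v/ω = -0.75/0.75 = -1.0000
x' = -1 + -1.0000·(sin 4.0048 − sin 2.8798) = 0.0187
y' = -3 − -1.0000·(cos 4.0048 − cos 2.8798) = -2.6841

(0.0187, -2.6841, 4.0048)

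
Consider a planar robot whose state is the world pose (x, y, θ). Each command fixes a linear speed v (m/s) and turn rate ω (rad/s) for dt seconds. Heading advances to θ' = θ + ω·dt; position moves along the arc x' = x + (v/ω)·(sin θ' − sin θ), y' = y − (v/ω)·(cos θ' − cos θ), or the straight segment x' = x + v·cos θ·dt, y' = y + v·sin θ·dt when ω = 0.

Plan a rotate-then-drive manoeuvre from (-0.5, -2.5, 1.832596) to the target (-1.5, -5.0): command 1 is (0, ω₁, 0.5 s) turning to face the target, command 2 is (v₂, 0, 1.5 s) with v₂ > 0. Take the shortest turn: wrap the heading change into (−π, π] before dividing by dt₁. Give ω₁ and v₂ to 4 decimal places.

heading to target = atan2(-5−-2.5, -1.5−-0.5) = -1.9513
Δθ = wrap(-1.9513 − 1.8326) = 2.4993; ω₁ = Δθ/dt₁ = 4.9986
distance = √((-1.5−-0.5)² + (-5−-2.5)²) = 2.6926; v₂ = distance/dt₂ = 1.7951

ω₁ = 4.9986, v₂ = 1.7951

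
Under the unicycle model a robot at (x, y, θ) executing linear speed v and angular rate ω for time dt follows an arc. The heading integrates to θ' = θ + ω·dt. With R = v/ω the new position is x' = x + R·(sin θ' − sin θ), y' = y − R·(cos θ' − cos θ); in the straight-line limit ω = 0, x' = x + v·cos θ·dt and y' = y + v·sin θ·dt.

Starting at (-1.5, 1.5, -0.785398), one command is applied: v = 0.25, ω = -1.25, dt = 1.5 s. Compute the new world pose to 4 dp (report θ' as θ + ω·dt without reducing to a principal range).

(-1.5489, 1.1813, -2.6604)

θ' = -0.7854 + -1.25·1.5 = -2.6604
R = v/ω = 0.25/-1.25 = -0.2000
x' = -1.5 + -0.2000·(sin -2.6604 − sin -0.7854) = -1.5489
y' = 1.5 − -0.2000·(cos -2.6604 − cos -0.7854) = 1.1813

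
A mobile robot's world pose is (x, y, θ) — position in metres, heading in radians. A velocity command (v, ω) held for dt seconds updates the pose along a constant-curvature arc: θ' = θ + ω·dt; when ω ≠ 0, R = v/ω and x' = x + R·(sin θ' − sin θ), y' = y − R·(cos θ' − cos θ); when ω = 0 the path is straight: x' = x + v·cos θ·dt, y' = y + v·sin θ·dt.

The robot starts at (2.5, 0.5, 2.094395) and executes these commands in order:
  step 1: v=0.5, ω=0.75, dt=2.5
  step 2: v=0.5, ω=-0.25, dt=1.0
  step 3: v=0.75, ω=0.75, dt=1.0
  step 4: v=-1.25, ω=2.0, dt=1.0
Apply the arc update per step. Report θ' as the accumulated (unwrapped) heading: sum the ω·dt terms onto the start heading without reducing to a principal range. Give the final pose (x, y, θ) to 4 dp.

step 1: θ'=3.9694 (R=0.6667) → pose (1.4317, 0.6177, 3.9694)
step 2: θ'=3.7194 (R=-2.0000) → pose (1.0512, 0.2953, 3.7194)
step 3: θ'=4.4694 (R=1.0000) → pose (0.6267, -0.3017, 4.4694)
step 4: θ'=6.4694 (R=-0.6250) → pose (-0.0956, 0.4628, 6.4694)

(-0.0956, 0.4628, 6.4694)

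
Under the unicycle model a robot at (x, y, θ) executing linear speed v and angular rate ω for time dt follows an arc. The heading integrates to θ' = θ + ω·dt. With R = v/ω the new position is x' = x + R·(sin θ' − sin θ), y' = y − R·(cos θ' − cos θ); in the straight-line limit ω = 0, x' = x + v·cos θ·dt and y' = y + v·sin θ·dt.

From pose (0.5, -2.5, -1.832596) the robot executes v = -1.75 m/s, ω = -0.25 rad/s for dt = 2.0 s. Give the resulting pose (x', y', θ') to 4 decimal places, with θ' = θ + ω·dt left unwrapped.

θ' = -1.8326 + -0.25·2.0 = -2.3326
R = v/ω = -1.75/-0.25 = 7.0000
x' = 0.5 + 7.0000·(sin -2.3326 − sin -1.8326) = 2.1963
y' = -2.5 − 7.0000·(cos -2.3326 − cos -1.8326) = 0.5198

(2.1963, 0.5198, -2.3326)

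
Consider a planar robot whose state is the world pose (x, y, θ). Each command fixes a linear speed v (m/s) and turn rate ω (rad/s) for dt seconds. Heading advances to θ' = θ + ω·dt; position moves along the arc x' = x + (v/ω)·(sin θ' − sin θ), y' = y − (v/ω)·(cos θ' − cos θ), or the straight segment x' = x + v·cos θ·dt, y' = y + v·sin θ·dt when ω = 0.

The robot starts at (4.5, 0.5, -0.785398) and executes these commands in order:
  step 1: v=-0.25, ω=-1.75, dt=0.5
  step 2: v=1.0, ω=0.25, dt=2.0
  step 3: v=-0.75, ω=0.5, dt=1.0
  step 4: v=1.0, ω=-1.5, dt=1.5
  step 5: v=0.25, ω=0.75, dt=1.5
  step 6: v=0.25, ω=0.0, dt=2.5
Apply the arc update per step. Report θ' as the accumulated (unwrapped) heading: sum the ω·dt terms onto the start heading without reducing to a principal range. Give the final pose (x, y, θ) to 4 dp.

step 1: θ'=-1.6604 (R=0.1429) → pose (4.4587, 0.6138, -1.6604)
step 2: θ'=-1.1604 (R=4.0000) → pose (4.7748, -1.3400, -1.1604)
step 3: θ'=-0.6604 (R=-1.5000) → pose (4.3195, -0.7539, -0.6604)
step 4: θ'=-2.9104 (R=-0.6667) → pose (4.0633, -1.9293, -2.9104)
step 5: θ'=-1.7854 (R=0.3333) → pose (3.8140, -2.1828, -1.7854)
step 6: θ'=-1.7854 (straight) → pose (3.6809, -2.7934, -1.7854)

(3.6809, -2.7934, -1.7854)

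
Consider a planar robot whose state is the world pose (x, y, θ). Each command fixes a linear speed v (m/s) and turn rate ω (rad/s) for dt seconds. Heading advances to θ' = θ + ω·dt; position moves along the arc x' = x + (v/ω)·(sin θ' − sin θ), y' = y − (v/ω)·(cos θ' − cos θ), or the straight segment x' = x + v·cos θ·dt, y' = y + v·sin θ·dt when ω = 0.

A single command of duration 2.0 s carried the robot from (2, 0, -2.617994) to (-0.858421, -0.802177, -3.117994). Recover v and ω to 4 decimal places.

v = 1.5000, ω = -0.2500

Δθ = -3.117994 − -2.617994 = -0.500000
ω = Δθ/dt = -0.500000/2.0 = -0.2500
R = Δx/(sin θ' − sin θ) = -6.0000
v = R·ω = -6.0000·-0.2500 = 1.5000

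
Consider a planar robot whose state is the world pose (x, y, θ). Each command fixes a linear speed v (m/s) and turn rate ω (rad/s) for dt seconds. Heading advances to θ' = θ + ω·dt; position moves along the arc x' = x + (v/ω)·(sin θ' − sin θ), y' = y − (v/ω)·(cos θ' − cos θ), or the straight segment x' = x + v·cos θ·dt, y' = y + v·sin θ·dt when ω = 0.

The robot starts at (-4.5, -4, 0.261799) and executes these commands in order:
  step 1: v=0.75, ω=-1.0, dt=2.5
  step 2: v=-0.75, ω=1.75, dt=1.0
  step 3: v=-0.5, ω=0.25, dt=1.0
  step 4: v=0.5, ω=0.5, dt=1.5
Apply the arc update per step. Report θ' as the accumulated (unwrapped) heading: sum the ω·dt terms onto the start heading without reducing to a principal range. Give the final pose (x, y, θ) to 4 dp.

(-3.5929, -4.2678, 0.5118)

step 1: θ'=-2.2382 (R=-0.7500) → pose (-3.7168, -5.1887, -2.2382)
step 2: θ'=-0.4882 (R=-0.4286) → pose (-3.8524, -4.5449, -0.4882)
step 3: θ'=-0.2382 (R=-2.0000) → pose (-4.3186, -4.3677, -0.2382)
step 4: θ'=0.5118 (R=1.0000) → pose (-3.5929, -4.2678, 0.5118)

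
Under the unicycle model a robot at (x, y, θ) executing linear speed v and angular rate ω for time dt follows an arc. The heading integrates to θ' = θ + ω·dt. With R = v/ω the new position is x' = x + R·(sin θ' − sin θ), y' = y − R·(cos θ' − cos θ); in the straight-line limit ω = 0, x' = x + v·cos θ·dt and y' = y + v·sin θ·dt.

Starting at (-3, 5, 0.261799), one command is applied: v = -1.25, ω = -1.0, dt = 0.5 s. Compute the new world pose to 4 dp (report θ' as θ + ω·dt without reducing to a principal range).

(-3.6185, 4.9927, -0.2382)

θ' = 0.2618 + -1.0·0.5 = -0.2382
R = v/ω = -1.25/-1.0 = 1.2500
x' = -3 + 1.2500·(sin -0.2382 − sin 0.2618) = -3.6185
y' = 5 − 1.2500·(cos -0.2382 − cos 0.2618) = 4.9927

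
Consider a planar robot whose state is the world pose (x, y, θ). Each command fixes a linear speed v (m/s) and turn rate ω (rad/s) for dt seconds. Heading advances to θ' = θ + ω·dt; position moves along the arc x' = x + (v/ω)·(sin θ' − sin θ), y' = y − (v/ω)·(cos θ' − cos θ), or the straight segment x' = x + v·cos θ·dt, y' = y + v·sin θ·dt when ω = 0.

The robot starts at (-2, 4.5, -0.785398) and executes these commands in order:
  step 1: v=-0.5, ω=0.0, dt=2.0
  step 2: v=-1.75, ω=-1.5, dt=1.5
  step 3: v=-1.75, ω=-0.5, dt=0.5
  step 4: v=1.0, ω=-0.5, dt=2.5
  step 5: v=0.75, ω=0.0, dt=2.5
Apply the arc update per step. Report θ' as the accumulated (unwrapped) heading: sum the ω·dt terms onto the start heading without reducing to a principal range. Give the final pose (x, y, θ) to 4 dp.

(-3.1455, 10.6487, -4.5354)

step 1: θ'=-0.7854 (straight) → pose (-2.7071, 5.2071, -0.7854)
step 2: θ'=-3.0354 (R=1.1667) → pose (-2.0058, 7.1922, -3.0354)
step 3: θ'=-3.2854 (R=3.5000) → pose (-1.1332, 7.1757, -3.2854)
step 4: θ'=-4.5354 (R=-2.0000) → pose (-2.8154, 8.8030, -4.5354)
step 5: θ'=-4.5354 (straight) → pose (-3.1455, 10.6487, -4.5354)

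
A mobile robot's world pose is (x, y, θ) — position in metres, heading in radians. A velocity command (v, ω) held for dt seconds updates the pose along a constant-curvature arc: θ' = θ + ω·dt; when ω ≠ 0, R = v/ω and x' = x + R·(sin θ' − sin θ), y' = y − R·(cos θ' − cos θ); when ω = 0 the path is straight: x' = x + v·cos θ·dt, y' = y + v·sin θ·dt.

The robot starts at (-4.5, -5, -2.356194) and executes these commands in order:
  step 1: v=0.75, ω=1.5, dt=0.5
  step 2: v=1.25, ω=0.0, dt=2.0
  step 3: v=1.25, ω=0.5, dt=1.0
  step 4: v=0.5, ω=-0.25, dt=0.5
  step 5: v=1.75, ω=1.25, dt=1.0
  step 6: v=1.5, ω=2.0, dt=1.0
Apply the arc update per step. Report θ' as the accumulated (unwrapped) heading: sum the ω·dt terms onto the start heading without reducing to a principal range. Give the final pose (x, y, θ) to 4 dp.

step 1: θ'=-1.6062 (R=0.5000) → pose (-4.6461, -5.3359, -1.6062)
step 2: θ'=-1.6062 (straight) → pose (-4.7346, -7.8343, -1.6062)
step 3: θ'=-1.1062 (R=2.5000) → pose (-4.4712, -9.0429, -1.1062)
step 4: θ'=-1.2312 (R=-2.0000) → pose (-4.3734, -9.2728, -1.2312)
step 5: θ'=0.0188 (R=1.4000) → pose (-3.0270, -10.2062, 0.0188)
step 6: θ'=2.0188 (R=0.7500) → pose (-2.3652, -9.1315, 2.0188)

(-2.3652, -9.1315, 2.0188)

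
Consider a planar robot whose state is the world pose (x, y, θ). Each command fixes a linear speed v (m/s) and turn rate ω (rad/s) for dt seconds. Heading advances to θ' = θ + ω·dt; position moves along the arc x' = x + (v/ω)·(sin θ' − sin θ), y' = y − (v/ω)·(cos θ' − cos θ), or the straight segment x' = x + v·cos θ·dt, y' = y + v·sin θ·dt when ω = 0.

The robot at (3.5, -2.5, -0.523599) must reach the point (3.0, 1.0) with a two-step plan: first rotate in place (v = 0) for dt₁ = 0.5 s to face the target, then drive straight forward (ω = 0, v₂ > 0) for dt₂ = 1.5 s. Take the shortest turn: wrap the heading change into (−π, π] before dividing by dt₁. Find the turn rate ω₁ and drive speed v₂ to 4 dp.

heading to target = atan2(1−-2.5, 3−3.5) = 1.7127
Δθ = wrap(1.7127 − -0.5236) = 2.2363; ω₁ = Δθ/dt₁ = 4.4726
distance = √((3−3.5)² + (1−-2.5)²) = 3.5355; v₂ = distance/dt₂ = 2.3570

ω₁ = 4.4726, v₂ = 2.3570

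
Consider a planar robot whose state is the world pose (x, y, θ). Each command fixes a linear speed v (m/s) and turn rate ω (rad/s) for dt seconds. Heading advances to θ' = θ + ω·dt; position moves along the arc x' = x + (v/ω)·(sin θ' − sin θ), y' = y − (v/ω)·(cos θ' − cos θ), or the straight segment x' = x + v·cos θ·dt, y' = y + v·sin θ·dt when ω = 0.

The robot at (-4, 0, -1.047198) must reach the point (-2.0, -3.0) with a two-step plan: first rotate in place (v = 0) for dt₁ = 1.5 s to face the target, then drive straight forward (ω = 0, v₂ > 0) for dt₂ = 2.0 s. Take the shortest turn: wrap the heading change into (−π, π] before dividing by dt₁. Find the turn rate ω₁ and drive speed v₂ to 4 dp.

ω₁ = 0.0429, v₂ = 1.8028

heading to target = atan2(-3−0, -2−-4) = -0.9828
Δθ = wrap(-0.9828 − -1.0472) = 0.0644; ω₁ = Δθ/dt₁ = 0.0429
distance = √((-2−-4)² + (-3−0)²) = 3.6056; v₂ = distance/dt₂ = 1.8028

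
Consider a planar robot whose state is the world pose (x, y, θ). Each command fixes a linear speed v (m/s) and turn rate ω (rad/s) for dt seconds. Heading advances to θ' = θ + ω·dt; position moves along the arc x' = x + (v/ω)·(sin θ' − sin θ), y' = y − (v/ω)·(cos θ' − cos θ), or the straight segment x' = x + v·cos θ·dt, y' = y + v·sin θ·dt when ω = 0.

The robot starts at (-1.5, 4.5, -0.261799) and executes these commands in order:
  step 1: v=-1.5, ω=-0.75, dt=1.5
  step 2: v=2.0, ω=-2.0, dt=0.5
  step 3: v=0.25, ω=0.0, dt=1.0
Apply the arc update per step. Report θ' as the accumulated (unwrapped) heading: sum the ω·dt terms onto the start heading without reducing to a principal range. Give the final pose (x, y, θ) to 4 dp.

step 1: θ'=-1.3868 (R=2.0000) → pose (-2.9486, 6.0659, -1.3868)
step 2: θ'=-2.3868 (R=-1.0000) → pose (-3.2466, 5.1546, -2.3868)
step 3: θ'=-2.3868 (straight) → pose (-3.4287, 4.9833, -2.3868)

(-3.4287, 4.9833, -2.3868)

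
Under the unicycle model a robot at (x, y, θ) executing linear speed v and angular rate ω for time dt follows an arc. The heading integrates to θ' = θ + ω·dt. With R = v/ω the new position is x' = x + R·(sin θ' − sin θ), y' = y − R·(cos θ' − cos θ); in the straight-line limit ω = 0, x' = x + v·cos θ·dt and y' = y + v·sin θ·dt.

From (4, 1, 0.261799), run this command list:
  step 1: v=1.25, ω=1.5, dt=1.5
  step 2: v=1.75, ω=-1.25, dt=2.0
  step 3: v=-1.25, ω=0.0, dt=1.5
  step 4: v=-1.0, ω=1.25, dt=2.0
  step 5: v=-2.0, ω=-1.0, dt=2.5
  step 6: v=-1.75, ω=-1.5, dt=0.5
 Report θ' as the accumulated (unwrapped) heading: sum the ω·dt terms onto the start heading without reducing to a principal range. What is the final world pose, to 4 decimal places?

(0.7933, 0.2286, -0.7382)

step 1: θ'=2.5118 (R=0.8333) → pose (4.2751, 2.4784, 2.5118)
step 2: θ'=0.0118 (R=-1.4000) → pose (5.0832, 5.0097, 0.0118)
step 3: θ'=0.0118 (straight) → pose (3.2083, 4.9876, 0.0118)
step 4: θ'=2.5118 (R=-0.8000) → pose (2.7466, 3.5411, 2.5118)
step 5: θ'=0.0118 (R=2.0000) → pose (1.5922, -0.0750, 0.0118)
step 6: θ'=-0.7382 (R=1.1667) → pose (0.7933, 0.2286, -0.7382)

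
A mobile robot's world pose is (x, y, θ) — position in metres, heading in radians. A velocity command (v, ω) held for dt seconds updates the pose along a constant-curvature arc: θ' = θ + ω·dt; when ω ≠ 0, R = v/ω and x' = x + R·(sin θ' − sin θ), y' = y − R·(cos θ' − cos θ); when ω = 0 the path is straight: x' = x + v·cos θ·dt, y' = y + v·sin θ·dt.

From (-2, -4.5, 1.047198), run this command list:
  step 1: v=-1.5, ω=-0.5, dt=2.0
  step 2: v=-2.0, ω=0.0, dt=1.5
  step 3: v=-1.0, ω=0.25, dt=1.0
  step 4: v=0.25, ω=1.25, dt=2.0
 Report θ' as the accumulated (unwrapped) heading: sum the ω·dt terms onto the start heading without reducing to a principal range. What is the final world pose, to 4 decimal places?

(-8.4269, -5.9296, 2.7972)

step 1: θ'=0.0472 (R=3.0000) → pose (-4.4565, -5.9967, 0.0472)
step 2: θ'=0.0472 (straight) → pose (-7.4532, -6.1382, 0.0472)
step 3: θ'=0.2972 (R=-4.0000) → pose (-8.4358, -6.3091, 0.2972)
step 4: θ'=2.7972 (R=0.2000) → pose (-8.4269, -5.9296, 2.7972)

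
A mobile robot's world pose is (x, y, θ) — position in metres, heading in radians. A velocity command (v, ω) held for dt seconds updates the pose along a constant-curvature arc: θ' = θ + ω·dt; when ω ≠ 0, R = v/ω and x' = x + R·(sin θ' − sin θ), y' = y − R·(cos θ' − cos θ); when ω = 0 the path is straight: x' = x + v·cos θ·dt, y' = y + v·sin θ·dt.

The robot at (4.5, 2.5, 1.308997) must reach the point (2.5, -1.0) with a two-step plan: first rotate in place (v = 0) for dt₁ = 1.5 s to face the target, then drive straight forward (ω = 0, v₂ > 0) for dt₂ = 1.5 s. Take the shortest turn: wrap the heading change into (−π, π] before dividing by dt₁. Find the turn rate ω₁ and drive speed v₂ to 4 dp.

heading to target = atan2(-1−2.5, 2.5−4.5) = -2.0899
Δθ = wrap(-2.0899 − 1.3090) = 2.8842; ω₁ = Δθ/dt₁ = 1.9228
distance = √((2.5−4.5)² + (-1−2.5)²) = 4.0311; v₂ = distance/dt₂ = 2.6874

ω₁ = 1.9228, v₂ = 2.6874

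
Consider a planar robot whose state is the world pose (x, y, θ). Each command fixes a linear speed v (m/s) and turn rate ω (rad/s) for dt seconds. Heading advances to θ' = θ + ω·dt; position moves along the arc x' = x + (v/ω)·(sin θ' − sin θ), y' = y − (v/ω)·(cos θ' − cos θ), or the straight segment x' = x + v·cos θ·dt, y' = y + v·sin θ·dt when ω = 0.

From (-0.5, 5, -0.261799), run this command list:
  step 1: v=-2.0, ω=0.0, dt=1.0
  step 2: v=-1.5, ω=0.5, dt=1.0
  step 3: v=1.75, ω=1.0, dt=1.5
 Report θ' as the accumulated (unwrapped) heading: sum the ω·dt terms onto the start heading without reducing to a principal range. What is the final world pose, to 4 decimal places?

(-2.6036, 7.5273, 1.7382)

step 1: θ'=-0.2618 (straight) → pose (-2.4319, 5.5176, -0.2618)
step 2: θ'=0.2382 (R=-3.0000) → pose (-3.9162, 5.5352, 0.2382)
step 3: θ'=1.7382 (R=1.7500) → pose (-2.6036, 7.5273, 1.7382)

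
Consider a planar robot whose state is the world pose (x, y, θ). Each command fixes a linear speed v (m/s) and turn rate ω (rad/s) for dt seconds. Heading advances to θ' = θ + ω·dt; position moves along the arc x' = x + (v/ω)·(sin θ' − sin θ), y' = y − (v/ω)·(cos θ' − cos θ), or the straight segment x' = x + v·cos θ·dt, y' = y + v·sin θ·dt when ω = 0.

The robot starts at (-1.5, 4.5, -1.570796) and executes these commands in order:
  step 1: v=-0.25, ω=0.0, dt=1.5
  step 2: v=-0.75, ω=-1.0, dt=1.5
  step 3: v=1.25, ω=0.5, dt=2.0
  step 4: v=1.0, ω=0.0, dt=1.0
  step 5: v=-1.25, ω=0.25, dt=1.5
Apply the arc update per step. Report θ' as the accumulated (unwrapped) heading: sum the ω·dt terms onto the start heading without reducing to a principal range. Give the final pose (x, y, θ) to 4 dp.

(-2.7265, 5.2241, -1.6958)

step 1: θ'=-1.5708 (straight) → pose (-1.5000, 4.8750, -1.5708)
step 2: θ'=-3.0708 (R=0.7500) → pose (-0.8031, 5.6231, -3.0708)
step 3: θ'=-2.0708 (R=2.5000) → pose (-2.8202, 4.3279, -2.0708)
step 4: θ'=-2.0708 (straight) → pose (-3.2996, 3.4504, -2.0708)
step 5: θ'=-1.6958 (R=-5.0000) → pose (-2.7265, 5.2241, -1.6958)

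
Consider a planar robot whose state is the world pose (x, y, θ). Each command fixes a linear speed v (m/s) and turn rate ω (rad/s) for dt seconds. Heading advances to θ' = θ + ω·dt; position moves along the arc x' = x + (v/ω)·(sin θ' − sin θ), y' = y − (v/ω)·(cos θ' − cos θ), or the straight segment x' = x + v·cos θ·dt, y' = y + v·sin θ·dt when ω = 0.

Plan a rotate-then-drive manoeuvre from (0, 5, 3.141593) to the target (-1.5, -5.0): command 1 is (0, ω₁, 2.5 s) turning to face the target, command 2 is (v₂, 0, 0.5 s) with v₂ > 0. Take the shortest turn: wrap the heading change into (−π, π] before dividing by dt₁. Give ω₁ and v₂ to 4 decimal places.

ω₁ = 0.5688, v₂ = 20.2237

heading to target = atan2(-5−5, -1.5−0) = -1.7197
Δθ = wrap(-1.7197 − 3.1416) = 1.4219; ω₁ = Δθ/dt₁ = 0.5688
distance = √((-1.5−0)² + (-5−5)²) = 10.1119; v₂ = distance/dt₂ = 20.2237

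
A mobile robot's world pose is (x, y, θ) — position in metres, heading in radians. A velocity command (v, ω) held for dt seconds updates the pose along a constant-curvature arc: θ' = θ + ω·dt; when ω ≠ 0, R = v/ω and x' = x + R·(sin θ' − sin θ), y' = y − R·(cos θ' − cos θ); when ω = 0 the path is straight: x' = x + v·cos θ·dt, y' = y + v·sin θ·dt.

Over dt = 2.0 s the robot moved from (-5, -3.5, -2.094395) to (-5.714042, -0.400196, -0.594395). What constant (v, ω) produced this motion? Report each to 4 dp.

Δθ = -0.594395 − -2.094395 = 1.500000
ω = Δθ/dt = 1.500000/2.0 = 0.7500
R = −Δy/(cos θ' − cos θ) = -2.3333
v = R·ω = -2.3333·0.7500 = -1.7500

v = -1.7500, ω = 0.7500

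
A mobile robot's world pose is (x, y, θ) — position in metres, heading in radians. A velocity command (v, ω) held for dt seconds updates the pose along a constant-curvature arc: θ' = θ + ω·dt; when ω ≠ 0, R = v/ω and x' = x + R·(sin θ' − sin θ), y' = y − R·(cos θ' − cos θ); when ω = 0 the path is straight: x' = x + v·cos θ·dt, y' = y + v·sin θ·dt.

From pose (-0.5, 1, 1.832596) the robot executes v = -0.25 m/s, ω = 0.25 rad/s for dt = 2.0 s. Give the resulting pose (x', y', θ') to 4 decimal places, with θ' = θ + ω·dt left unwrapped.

θ' = 1.8326 + 0.25·2.0 = 2.3326
R = v/ω = -0.25/0.25 = -1.0000
x' = -0.5 + -1.0000·(sin 2.3326 − sin 1.8326) = -0.2577
y' = 1 − -1.0000·(cos 2.3326 − cos 1.8326) = 0.5686

(-0.2577, 0.5686, 2.3326)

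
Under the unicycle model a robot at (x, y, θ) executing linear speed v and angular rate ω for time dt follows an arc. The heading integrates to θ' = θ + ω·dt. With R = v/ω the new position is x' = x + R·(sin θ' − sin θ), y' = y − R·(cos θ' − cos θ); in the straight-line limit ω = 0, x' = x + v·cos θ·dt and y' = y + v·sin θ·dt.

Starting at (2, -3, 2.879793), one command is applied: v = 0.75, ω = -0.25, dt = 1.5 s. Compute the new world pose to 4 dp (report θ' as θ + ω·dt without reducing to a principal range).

θ' = 2.8798 + -0.25·1.5 = 2.5048
R = v/ω = 0.75/-0.25 = -3.0000
x' = 2 + -3.0000·(sin 2.5048 − sin 2.8798) = 0.9926
y' = -3 − -3.0000·(cos 2.5048 − cos 2.8798) = -2.5142

(0.9926, -2.5142, 2.5048)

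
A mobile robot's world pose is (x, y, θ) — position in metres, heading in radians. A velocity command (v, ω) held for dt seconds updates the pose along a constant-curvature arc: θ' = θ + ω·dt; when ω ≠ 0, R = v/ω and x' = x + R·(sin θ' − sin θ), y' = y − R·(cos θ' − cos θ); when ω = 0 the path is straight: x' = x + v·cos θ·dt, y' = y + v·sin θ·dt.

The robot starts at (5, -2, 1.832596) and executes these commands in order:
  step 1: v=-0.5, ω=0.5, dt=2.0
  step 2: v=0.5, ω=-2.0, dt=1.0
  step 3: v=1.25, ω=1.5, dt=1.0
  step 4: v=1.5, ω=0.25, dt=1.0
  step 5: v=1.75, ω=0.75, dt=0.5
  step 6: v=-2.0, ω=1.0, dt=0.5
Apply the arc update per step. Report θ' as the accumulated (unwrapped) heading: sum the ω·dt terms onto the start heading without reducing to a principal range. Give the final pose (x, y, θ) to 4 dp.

(4.5569, 0.1750, 3.4576)

step 1: θ'=2.8326 (R=-1.0000) → pose (5.6618, -2.6938, 2.8326)
step 2: θ'=0.8326 (R=-0.2500) → pose (5.5529, -2.2874, 0.8326)
step 3: θ'=2.3326 (R=0.8333) → pose (5.5395, -1.1514, 2.3326)
step 4: θ'=2.5826 (R=6.0000) → pose (4.3800, -0.2061, 2.5826)
step 5: θ'=2.9576 (R=2.3333) → pose (3.5694, 0.1097, 2.9576)
step 6: θ'=3.4576 (R=-2.0000) → pose (4.5569, 0.1750, 3.4576)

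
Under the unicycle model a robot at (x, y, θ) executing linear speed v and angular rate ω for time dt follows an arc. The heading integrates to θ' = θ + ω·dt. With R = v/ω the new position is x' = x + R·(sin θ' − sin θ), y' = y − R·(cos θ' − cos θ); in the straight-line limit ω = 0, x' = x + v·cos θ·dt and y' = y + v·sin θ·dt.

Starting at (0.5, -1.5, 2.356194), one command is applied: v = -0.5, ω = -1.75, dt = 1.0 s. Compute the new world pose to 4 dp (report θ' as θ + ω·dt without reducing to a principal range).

(0.4608, -1.9368, 0.6062)

θ' = 2.3562 + -1.75·1.0 = 0.6062
R = v/ω = -0.5/-1.75 = 0.2857
x' = 0.5 + 0.2857·(sin 0.6062 − sin 2.3562) = 0.4608
y' = -1.5 − 0.2857·(cos 0.6062 − cos 2.3562) = -1.9368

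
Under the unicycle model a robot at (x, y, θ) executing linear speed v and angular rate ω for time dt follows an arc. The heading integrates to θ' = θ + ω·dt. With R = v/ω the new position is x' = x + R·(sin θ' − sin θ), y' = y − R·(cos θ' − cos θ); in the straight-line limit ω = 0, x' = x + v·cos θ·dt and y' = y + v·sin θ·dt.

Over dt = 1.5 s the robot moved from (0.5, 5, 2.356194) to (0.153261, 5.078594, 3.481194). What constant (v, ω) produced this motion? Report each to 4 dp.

Δθ = 3.481194 − 2.356194 = 1.125000
ω = Δθ/dt = 1.125000/1.5 = 0.7500
R = Δx/(sin θ' − sin θ) = 0.3333
v = R·ω = 0.3333·0.7500 = 0.2500

v = 0.2500, ω = 0.7500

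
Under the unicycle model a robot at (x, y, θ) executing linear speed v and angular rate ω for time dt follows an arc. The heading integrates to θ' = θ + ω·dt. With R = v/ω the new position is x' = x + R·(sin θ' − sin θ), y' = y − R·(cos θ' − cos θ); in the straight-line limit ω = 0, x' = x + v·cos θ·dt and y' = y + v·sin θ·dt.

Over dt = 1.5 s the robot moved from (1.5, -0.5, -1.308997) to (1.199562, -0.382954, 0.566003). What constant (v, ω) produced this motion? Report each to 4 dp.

v = -0.2500, ω = 1.2500

Δθ = 0.566003 − -1.308997 = 1.875000
ω = Δθ/dt = 1.875000/1.5 = 1.2500
R = Δx/(sin θ' − sin θ) = -0.2000
v = R·ω = -0.2000·1.2500 = -0.2500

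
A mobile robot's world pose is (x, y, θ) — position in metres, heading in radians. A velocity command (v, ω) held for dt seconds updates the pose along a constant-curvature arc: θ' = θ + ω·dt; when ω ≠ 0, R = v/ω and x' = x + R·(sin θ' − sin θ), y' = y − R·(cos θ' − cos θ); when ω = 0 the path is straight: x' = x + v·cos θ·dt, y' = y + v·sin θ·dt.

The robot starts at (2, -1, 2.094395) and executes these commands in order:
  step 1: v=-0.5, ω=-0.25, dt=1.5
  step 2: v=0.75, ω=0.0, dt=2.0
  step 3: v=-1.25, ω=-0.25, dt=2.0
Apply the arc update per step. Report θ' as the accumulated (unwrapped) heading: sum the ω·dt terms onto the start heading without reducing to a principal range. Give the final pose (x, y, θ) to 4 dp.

(1.7734, -2.6818, 1.2194)

step 1: θ'=1.7194 (R=2.0000) → pose (2.2459, -1.7039, 1.7194)
step 2: θ'=1.7194 (straight) → pose (2.0238, -0.2204, 1.7194)
step 3: θ'=1.2194 (R=5.0000) → pose (1.7734, -2.6818, 1.2194)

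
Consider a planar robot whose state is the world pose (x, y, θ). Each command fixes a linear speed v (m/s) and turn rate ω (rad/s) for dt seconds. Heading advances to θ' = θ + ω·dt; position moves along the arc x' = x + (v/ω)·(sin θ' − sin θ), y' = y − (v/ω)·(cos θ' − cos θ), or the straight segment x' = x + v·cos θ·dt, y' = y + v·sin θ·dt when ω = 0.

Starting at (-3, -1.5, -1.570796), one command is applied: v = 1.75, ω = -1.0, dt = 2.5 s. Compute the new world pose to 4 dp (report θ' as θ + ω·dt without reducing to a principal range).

θ' = -1.5708 + -1.0·2.5 = -4.0708
R = v/ω = 1.75/-1.0 = -1.7500
x' = -3 + -1.7500·(sin -4.0708 − sin -1.5708) = -6.1520
y' = -1.5 − -1.7500·(cos -4.0708 − cos -1.5708) = -2.5473

(-6.1520, -2.5473, -4.0708)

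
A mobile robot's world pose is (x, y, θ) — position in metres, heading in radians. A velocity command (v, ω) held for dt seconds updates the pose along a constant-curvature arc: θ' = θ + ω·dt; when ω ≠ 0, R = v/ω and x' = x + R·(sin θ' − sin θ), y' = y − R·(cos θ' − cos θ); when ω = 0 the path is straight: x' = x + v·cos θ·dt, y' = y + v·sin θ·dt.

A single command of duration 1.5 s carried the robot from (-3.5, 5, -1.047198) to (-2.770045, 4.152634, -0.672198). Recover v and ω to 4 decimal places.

Δθ = -0.672198 − -1.047198 = 0.375000
ω = Δθ/dt = 0.375000/1.5 = 0.2500
R = −Δy/(cos θ' − cos θ) = 3.0000
v = R·ω = 3.0000·0.2500 = 0.7500

v = 0.7500, ω = 0.2500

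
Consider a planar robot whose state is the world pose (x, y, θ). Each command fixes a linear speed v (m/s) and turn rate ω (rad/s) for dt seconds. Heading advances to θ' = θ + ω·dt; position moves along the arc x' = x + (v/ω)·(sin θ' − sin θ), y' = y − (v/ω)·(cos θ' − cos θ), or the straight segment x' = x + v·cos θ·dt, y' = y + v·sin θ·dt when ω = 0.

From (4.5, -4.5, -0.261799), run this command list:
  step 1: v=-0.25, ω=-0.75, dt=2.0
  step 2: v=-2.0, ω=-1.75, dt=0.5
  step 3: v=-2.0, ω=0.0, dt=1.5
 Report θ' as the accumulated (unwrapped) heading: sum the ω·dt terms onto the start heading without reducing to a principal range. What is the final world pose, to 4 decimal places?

step 1: θ'=-1.7618 (R=0.3333) → pose (4.2590, -4.1147, -1.7618)
step 2: θ'=-2.6368 (R=1.1429) → pose (4.8284, -3.3314, -2.6368)
step 3: θ'=-2.6368 (straight) → pose (7.4542, -1.8805, -2.6368)

(7.4542, -1.8805, -2.6368)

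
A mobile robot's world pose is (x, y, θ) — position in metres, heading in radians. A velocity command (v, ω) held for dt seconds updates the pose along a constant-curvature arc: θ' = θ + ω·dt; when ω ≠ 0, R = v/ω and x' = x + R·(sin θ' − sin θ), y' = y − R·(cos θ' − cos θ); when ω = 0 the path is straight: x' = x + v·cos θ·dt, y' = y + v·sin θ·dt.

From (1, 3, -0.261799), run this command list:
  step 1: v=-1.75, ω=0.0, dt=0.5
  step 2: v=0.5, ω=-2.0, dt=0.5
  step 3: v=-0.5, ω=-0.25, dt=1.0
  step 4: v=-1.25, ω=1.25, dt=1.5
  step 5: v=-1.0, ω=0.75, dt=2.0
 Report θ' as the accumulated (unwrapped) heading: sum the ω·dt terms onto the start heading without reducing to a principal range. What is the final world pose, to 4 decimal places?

step 1: θ'=-0.2618 (straight) → pose (0.1548, 3.2265, -0.2618)
step 2: θ'=-1.2618 (R=-0.2500) → pose (0.3283, 3.0610, -1.2618)
step 3: θ'=-1.5118 (R=2.0000) → pose (0.2370, 3.5513, -1.5118)
step 4: θ'=0.3632 (R=-1.0000) → pose (-1.1165, 4.4271, 0.3632)
step 5: θ'=1.8632 (R=-1.3333) → pose (-1.9195, 2.7964, 1.8632)

(-1.9195, 2.7964, 1.8632)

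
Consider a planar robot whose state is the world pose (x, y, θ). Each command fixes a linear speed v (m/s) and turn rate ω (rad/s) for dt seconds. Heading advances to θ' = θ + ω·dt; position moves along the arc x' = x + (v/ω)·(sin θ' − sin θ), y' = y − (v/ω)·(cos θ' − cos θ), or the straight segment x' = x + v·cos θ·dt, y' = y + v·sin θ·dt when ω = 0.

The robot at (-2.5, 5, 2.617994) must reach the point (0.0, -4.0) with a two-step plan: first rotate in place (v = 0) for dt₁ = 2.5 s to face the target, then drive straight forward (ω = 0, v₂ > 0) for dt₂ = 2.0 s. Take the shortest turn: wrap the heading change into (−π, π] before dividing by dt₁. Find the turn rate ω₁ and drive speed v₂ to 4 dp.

heading to target = atan2(-4−5, 0−-2.5) = -1.2998
Δθ = wrap(-1.2998 − 2.6180) = 2.3653; ω₁ = Δθ/dt₁ = 0.9461
distance = √((0−-2.5)² + (-4−5)²) = 9.3408; v₂ = distance/dt₂ = 4.6704

ω₁ = 0.9461, v₂ = 4.6704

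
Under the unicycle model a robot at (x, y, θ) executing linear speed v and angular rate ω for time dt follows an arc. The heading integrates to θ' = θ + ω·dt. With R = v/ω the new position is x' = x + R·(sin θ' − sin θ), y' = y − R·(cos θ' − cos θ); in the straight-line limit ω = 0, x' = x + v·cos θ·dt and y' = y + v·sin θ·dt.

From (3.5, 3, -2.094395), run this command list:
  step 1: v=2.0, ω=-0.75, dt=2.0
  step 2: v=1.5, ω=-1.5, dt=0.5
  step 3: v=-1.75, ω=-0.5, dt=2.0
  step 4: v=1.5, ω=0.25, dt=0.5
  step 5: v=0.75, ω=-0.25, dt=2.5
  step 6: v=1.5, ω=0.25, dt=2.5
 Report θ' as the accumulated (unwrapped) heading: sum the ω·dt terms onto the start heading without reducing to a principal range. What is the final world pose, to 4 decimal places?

step 1: θ'=-3.5944 (R=-2.6667) → pose (0.0240, 1.9354, -3.5944)
step 2: θ'=-4.3444 (R=-1.0000) → pose (-0.4716, 2.4749, -4.3444)
step 3: θ'=-5.3444 (R=3.5000) → pose (-0.9133, -0.8519, -5.3444)
step 4: θ'=-5.2194 (R=6.0000) → pose (-0.5092, -0.2207, -5.2194)
step 5: θ'=-5.8444 (R=-3.0000) → pose (0.8389, 1.0384, -5.8444)
step 6: θ'=-5.2194 (R=6.0000) → pose (3.5350, 3.5567, -5.2194)

(3.5350, 3.5567, -5.2194)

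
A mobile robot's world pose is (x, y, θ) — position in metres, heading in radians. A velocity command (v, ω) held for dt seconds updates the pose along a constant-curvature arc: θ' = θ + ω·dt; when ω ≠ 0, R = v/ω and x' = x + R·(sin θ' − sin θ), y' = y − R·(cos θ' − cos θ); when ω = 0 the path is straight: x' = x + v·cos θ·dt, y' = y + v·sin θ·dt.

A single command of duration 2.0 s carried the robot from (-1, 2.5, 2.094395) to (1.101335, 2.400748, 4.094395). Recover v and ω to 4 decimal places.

Δθ = 4.094395 − 2.094395 = 2.000000
ω = Δθ/dt = 2.000000/2.0 = 1.0000
R = Δx/(sin θ' − sin θ) = -1.2500
v = R·ω = -1.2500·1.0000 = -1.2500

v = -1.2500, ω = 1.0000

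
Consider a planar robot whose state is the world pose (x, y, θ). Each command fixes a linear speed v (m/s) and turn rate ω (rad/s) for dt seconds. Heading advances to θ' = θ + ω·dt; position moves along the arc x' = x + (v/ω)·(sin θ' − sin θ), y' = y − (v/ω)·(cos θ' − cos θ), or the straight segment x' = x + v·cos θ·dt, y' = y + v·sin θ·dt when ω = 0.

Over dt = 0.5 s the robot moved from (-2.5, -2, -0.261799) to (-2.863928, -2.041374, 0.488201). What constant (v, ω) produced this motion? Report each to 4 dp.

v = -0.7500, ω = 1.5000

Δθ = 0.488201 − -0.261799 = 0.750000
ω = Δθ/dt = 0.750000/0.5 = 1.5000
R = Δx/(sin θ' − sin θ) = -0.5000
v = R·ω = -0.5000·1.5000 = -0.7500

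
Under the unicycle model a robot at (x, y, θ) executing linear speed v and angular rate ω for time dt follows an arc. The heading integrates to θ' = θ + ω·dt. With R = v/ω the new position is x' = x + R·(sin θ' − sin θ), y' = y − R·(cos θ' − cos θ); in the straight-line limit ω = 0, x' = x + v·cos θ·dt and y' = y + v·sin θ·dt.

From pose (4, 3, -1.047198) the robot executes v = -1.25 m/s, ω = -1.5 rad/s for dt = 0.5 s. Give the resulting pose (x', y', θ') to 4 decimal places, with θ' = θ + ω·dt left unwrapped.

θ' = -1.0472 + -1.5·0.5 = -1.7972
R = v/ω = -1.25/-1.5 = 0.8333
x' = 4 + 0.8333·(sin -1.7972 − sin -1.0472) = 3.9096
y' = 3 − 0.8333·(cos -1.7972 − cos -1.0472) = 3.6037

(3.9096, 3.6037, -1.7972)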